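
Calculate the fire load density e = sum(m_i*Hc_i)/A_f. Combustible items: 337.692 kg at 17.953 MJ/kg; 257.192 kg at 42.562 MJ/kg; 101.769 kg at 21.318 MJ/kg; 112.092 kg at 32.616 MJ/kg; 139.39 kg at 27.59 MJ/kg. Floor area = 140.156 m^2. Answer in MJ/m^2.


Total energy = 337.692*17.953 + 257.192*42.562 + 101.769*21.318 + 112.092*32.616 + 139.39*27.59
= 6062.584 + 10946.61 + 2169.512 + 3655.993 + 3845.770
= 26680.46 MJ
e = 26680.46 / 140.156 = 190.36 MJ/m^2

190.36 MJ/m^2


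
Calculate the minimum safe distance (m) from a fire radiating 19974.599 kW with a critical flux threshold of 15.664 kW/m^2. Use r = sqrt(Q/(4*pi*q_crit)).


4*pi*q_crit = 196.84
Q/(4*pi*q_crit) = 101.48
r = sqrt(101.48) = 10.074 m

10.074 m


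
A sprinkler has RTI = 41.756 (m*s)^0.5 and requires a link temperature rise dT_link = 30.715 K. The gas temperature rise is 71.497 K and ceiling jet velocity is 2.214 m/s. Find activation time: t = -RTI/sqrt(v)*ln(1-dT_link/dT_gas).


dT_link/dT_gas = 0.42960
ln(1 - 0.42960) = -0.56141
t = -41.756 / sqrt(2.214) * -0.56141 = 15.755 s

15.755 s


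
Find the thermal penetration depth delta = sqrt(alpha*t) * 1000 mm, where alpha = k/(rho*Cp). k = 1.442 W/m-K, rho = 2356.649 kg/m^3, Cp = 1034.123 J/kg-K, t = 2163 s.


alpha = 1.442 / (2356.649 * 1034.123) = 5.9170e-07 m^2/s
alpha * t = 0.0012798
delta = sqrt(0.0012798) * 1000 = 35.775 mm

35.775 mm


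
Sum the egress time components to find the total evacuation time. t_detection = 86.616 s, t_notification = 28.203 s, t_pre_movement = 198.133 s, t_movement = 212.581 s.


Total = 86.616 + 28.203 + 198.133 + 212.581 = 525.533 s

525.533 s


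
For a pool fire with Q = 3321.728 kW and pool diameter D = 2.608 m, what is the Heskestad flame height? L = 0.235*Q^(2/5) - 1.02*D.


Q^(2/5) = 25.618
0.235 * Q^(2/5) = 6.0202
1.02 * D = 2.6602
L = 3.3601 m

3.3601 m


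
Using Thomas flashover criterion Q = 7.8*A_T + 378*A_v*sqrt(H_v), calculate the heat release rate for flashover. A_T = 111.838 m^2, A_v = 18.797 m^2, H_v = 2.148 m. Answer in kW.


7.8*A_T = 872.34
sqrt(H_v) = 1.4656
378*A_v*sqrt(H_v) = 10414
Q = 872.34 + 10414 = 11286 kW

11286 kW


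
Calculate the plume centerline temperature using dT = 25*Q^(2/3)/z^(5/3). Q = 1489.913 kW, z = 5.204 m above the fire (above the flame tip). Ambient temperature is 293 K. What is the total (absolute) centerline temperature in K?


Q^(2/3) = 130.45
z^(5/3) = 15.628
dT = 25 * 130.45 / 15.628 = 208.68 K
T = 293 + 208.68 = 501.68 K

501.68 K


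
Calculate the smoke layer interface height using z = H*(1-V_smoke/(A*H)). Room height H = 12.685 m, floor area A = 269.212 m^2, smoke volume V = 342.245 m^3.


V/(A*H) = 0.10022
1 - 0.10022 = 0.89978
z = 12.685 * 0.89978 = 11.414 m

11.414 m


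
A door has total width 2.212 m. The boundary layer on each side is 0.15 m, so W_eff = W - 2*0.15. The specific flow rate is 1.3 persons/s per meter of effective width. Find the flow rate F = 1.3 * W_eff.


W_eff = 2.212 - 0.30 = 1.912 m
F = 1.3 * 1.912 = 2.4856 persons/s

2.4856 persons/s


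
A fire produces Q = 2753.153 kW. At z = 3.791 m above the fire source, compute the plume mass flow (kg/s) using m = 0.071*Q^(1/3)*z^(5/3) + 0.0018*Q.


Q^(1/3) = 14.016
z^(5/3) = 9.2170
First term = 0.071 * 14.016 * 9.2170 = 9.1719
Second term = 0.0018 * 2753.153 = 4.9557
m = 14.128 kg/s

14.128 kg/s


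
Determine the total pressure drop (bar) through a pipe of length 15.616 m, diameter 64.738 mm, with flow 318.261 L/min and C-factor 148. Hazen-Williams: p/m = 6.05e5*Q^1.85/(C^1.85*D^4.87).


Q^1.85 = 42673
C^1.85 = 10351
D^4.87 = 6.6122e+08
p/m = 0.0037720 bar/m
p_total = 0.0037720 * 15.616 = 0.058904 bar

0.058904 bar


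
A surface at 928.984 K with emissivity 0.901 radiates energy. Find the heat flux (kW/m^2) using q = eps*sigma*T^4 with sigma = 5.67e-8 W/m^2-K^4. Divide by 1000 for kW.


T^4 = 7.4479e+11
q = 0.901 * 5.67e-8 * 7.4479e+11 / 1000 = 38.049 kW/m^2

38.049 kW/m^2


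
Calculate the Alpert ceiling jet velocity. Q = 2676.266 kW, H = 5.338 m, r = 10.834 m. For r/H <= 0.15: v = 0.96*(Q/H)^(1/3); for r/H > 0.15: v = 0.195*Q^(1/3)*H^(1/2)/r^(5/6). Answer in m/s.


r/H = 10.834 / 5.338 = 2.0296
r/H > 0.15, so v = 0.195*Q^(1/3)*H^(1/2)/r^(5/6)
Q^(1/3) = 13.884
H^(1/2) = 2.3104
r^(5/6) = 7.2832
v = 0.195 * 13.884 * 2.3104 / 7.2832 = 0.85883 m/s

0.85883 m/s


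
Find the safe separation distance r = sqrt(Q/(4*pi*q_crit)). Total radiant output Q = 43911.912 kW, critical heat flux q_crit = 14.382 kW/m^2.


4*pi*q_crit = 180.73
Q/(4*pi*q_crit) = 242.97
r = sqrt(242.97) = 15.588 m

15.588 m


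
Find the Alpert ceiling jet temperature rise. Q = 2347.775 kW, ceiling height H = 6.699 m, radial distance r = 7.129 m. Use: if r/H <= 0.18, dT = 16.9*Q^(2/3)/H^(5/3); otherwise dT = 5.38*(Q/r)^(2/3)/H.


r/H = 7.129 / 6.699 = 1.0642
r/H > 0.18, so dT = 5.38*(Q/r)^(2/3)/H
Q/r = 329.33
(Q/r)^(2/3) = 47.689
dT = 5.38 * 47.689 / 6.699 = 38.299 K

38.299 K


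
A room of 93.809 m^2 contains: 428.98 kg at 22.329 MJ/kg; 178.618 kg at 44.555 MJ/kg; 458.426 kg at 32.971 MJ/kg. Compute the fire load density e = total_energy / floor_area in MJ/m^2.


Total energy = 428.98*22.329 + 178.618*44.555 + 458.426*32.971
= 9578.694 + 7958.325 + 15114.76
= 32651.78 MJ
e = 32651.78 / 93.809 = 348.07 MJ/m^2

348.07 MJ/m^2


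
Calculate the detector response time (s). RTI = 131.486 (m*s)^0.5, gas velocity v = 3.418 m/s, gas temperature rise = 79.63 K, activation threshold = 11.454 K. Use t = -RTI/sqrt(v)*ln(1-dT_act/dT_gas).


dT_act/dT_gas = 0.14384
ln(1 - 0.14384) = -0.15530
t = -131.486 / sqrt(3.418) * -0.15530 = 11.045 s

11.045 s


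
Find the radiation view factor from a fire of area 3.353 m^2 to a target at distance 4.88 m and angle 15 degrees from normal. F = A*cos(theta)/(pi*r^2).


cos(15 deg) = 0.96593
pi*r^2 = 74.815
F = 3.353 * 0.96593 / 74.815 = 0.043290

0.043290


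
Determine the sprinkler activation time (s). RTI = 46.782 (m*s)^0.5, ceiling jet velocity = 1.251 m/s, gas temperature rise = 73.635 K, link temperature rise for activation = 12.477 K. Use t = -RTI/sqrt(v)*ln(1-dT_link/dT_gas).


dT_link/dT_gas = 0.16944
ln(1 - 0.16944) = -0.18566
t = -46.782 / sqrt(1.251) * -0.18566 = 7.7655 s

7.7655 s


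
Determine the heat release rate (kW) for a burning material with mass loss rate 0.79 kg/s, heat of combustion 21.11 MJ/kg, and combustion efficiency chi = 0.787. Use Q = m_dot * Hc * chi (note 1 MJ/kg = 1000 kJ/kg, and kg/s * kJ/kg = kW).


Hc = 21.11 MJ/kg = 21.11 * 1000 kJ/kg = 21110 kJ/kg
Q = 0.79 kg/s * 21110 kJ/kg * 0.787 = 13125 kW

13125 kW


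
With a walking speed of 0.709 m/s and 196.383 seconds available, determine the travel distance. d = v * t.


d = 0.709 * 196.383 = 139.24 m

139.24 m


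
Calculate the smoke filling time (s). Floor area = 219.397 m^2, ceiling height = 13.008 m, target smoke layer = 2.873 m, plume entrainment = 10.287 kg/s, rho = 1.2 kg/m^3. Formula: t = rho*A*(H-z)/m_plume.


H - z = 10.135 m
t = 1.2 * 219.397 * 10.135 / 10.287 = 259.39 s

259.39 s


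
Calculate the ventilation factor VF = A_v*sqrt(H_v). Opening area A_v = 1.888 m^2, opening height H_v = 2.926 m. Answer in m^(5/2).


sqrt(H_v) = 1.7106
VF = 1.888 * 1.7106 = 3.2295 m^(5/2)

3.2295 m^(5/2)


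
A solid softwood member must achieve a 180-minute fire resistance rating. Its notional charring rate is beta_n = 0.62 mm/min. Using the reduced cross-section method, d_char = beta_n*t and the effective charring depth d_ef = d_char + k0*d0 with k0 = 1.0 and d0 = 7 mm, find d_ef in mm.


d_char = 0.62 * 180 = 111.6 mm
d_ef = 111.6 + 1.0*7 = 118.6 mm

118.6 mm


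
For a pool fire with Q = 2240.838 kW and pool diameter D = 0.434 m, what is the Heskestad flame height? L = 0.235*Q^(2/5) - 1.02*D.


Q^(2/5) = 21.886
0.235 * Q^(2/5) = 5.1432
1.02 * D = 0.44268
L = 4.7005 m

4.7005 m


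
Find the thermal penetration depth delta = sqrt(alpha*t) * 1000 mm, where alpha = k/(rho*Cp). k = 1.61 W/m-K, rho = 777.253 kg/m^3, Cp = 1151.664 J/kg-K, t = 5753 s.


alpha = 1.61 / (777.253 * 1151.664) = 1.7986e-06 m^2/s
alpha * t = 0.010347
delta = sqrt(0.010347) * 1000 = 101.72 mm

101.72 mm


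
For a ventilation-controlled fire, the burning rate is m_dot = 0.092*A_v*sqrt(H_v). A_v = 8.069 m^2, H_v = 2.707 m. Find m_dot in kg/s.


sqrt(H_v) = 1.6453
m_dot = 0.092 * 8.069 * 1.6453 = 1.2214 kg/s

1.2214 kg/s


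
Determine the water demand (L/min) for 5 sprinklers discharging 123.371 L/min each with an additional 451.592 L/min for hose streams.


Sprinkler demand = 5 * 123.371 = 616.855 L/min
Total = 616.855 + 451.592 = 1068.447 L/min

1068.447 L/min


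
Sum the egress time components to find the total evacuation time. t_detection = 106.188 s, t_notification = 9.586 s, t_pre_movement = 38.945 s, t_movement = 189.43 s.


Total = 106.188 + 9.586 + 38.945 + 189.43 = 344.149 s

344.149 s


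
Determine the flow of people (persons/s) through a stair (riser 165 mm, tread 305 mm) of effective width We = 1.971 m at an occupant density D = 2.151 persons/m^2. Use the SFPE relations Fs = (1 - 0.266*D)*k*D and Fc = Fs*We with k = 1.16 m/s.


1 - 0.266*D = 1 - 0.266*2.151 = 0.42783
Fs = 0.42783 * 1.16 * 2.151 = 1.0675 persons/(s*m)
Fc = 1.0675 * 1.971 = 2.1041 persons/s

2.1041 persons/s


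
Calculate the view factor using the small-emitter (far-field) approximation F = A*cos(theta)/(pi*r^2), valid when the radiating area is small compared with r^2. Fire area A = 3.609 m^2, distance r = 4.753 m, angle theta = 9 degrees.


cos(9 deg) = 0.98769
pi*r^2 = 70.972
F = 3.609 * 0.98769 / 70.972 = 0.050225

0.050225


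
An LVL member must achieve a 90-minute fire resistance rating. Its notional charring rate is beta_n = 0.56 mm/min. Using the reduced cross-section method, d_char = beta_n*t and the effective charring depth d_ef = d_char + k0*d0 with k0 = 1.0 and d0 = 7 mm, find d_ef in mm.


d_char = 0.56 * 90 = 50.4 mm
d_ef = 50.4 + 1.0*7 = 57.4 mm

57.4 mm


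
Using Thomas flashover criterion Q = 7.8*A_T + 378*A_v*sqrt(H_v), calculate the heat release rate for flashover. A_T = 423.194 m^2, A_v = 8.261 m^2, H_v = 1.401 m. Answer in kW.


7.8*A_T = 3300.9
sqrt(H_v) = 1.1836
378*A_v*sqrt(H_v) = 3696.1
Q = 3300.9 + 3696.1 = 6997.0 kW

6997.0 kW


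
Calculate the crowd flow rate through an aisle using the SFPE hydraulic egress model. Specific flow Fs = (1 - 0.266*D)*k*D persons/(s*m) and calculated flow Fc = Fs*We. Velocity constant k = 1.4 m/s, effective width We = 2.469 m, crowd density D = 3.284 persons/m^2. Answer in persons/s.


1 - 0.266*D = 1 - 0.266*3.284 = 0.12646
Fs = 0.12646 * 1.4 * 3.284 = 0.58139 persons/(s*m)
Fc = 0.58139 * 2.469 = 1.4355 persons/s

1.4355 persons/s


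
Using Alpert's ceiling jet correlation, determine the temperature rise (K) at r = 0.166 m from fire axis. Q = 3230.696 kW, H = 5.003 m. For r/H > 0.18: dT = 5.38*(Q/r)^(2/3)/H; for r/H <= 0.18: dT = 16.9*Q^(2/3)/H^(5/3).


r/H = 0.166 / 5.003 = 0.033180
r/H <= 0.18, so dT = 16.9*Q^(2/3)/H^(5/3)
Q^(2/3) = 218.54
H^(5/3) = 14.635
dT = 16.9 * 218.54 / 14.635 = 252.37 K

252.37 K


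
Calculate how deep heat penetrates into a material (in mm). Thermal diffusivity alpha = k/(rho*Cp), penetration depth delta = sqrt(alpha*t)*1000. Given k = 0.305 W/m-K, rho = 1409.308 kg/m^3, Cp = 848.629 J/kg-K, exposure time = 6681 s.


alpha = 0.305 / (1409.308 * 848.629) = 2.5502e-07 m^2/s
alpha * t = 0.0017038
delta = sqrt(0.0017038) * 1000 = 41.277 mm

41.277 mm


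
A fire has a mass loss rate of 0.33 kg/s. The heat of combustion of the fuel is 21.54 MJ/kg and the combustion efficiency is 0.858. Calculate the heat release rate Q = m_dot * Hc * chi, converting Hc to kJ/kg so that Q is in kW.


Hc = 21.54 MJ/kg = 21.54 * 1000 kJ/kg = 21540 kJ/kg
Q = 0.33 kg/s * 21540 kJ/kg * 0.858 = 6098.8 kW

6098.8 kW


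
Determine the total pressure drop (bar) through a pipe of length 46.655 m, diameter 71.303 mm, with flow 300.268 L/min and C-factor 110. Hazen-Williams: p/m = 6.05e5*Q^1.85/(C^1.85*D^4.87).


Q^1.85 = 38317
C^1.85 = 5978.3
D^4.87 = 1.0584e+09
p/m = 0.0036638 bar/m
p_total = 0.0036638 * 46.655 = 0.17094 bar

0.17094 bar


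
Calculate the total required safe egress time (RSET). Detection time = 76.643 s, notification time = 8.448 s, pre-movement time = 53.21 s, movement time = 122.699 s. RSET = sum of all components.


Total = 76.643 + 8.448 + 53.21 + 122.699 = 261 s

261 s


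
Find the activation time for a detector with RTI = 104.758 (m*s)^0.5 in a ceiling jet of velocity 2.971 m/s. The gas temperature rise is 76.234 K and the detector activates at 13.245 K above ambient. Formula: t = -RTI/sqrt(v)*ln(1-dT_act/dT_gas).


dT_act/dT_gas = 0.17374
ln(1 - 0.17374) = -0.19085
t = -104.758 / sqrt(2.971) * -0.19085 = 11.599 s

11.599 s


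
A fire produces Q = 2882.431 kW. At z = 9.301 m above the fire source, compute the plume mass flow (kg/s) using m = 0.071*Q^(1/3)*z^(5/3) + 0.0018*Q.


Q^(1/3) = 14.232
z^(5/3) = 41.135
First term = 0.071 * 14.232 * 41.135 = 41.565
Second term = 0.0018 * 2882.431 = 5.1884
m = 46.753 kg/s

46.753 kg/s


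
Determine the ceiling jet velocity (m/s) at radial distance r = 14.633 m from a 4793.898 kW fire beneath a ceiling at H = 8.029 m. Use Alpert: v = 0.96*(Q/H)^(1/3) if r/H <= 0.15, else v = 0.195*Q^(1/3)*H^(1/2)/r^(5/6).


r/H = 14.633 / 8.029 = 1.8225
r/H > 0.15, so v = 0.195*Q^(1/3)*H^(1/2)/r^(5/6)
Q^(1/3) = 16.862
H^(1/2) = 2.8335
r^(5/6) = 9.3565
v = 0.195 * 16.862 * 2.8335 / 9.3565 = 0.99575 m/s

0.99575 m/s


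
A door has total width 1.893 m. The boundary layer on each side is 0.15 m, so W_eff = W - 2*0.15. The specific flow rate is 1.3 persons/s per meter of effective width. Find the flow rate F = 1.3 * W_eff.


W_eff = 1.893 - 0.30 = 1.593 m
F = 1.3 * 1.593 = 2.0709 persons/s

2.0709 persons/s


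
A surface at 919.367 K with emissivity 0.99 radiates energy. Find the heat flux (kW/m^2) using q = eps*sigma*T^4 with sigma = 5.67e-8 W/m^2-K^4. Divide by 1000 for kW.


T^4 = 7.1442e+11
q = 0.99 * 5.67e-8 * 7.1442e+11 / 1000 = 40.103 kW/m^2

40.103 kW/m^2


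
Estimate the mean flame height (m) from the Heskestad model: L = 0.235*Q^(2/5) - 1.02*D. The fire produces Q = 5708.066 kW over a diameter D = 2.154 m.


Q^(2/5) = 31.812
0.235 * Q^(2/5) = 7.4759
1.02 * D = 2.1971
L = 5.2788 m

5.2788 m


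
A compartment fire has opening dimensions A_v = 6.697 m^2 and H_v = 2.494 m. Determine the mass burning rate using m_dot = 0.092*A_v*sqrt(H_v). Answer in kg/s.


sqrt(H_v) = 1.5792
m_dot = 0.092 * 6.697 * 1.5792 = 0.97301 kg/s

0.97301 kg/s


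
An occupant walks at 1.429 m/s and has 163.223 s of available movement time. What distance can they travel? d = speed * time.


d = 1.429 * 163.223 = 233.25 m

233.25 m


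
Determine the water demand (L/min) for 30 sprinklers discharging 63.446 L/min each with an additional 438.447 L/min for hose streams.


Sprinkler demand = 30 * 63.446 = 1903.38 L/min
Total = 1903.38 + 438.447 = 2341.827 L/min

2341.827 L/min


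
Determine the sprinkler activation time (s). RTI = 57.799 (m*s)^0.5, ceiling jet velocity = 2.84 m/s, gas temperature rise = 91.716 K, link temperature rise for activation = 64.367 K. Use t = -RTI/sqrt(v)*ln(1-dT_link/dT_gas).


dT_link/dT_gas = 0.70181
ln(1 - 0.70181) = -1.2100
t = -57.799 / sqrt(2.84) * -1.2100 = 41.500 s

41.500 s


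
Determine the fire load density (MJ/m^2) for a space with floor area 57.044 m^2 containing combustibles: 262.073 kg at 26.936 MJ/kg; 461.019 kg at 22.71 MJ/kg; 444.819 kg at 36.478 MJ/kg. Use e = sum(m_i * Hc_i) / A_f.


Total energy = 262.073*26.936 + 461.019*22.71 + 444.819*36.478
= 7059.198 + 10469.74 + 16226.11
= 33755.05 MJ
e = 33755.05 / 57.044 = 591.74 MJ/m^2

591.74 MJ/m^2


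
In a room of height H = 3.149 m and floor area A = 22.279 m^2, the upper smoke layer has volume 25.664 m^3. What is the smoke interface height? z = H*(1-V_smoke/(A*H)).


V/(A*H) = 0.36581
1 - 0.36581 = 0.63419
z = 3.149 * 0.63419 = 1.9971 m

1.9971 m


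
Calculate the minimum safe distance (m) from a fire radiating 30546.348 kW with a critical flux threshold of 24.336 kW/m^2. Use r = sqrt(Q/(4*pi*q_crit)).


4*pi*q_crit = 305.82
Q/(4*pi*q_crit) = 99.885
r = sqrt(99.885) = 9.9942 m

9.9942 m


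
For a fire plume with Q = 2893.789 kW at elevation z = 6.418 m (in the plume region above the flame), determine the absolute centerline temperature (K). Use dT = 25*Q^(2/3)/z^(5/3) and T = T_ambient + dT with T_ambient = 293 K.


Q^(2/3) = 203.07
z^(5/3) = 22.165
dT = 25 * 203.07 / 22.165 = 229.04 K
T = 293 + 229.04 = 522.04 K

522.04 K


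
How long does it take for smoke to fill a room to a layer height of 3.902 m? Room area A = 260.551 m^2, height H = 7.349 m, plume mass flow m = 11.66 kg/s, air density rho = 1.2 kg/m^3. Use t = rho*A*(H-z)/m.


H - z = 3.447 m
t = 1.2 * 260.551 * 3.447 / 11.66 = 92.431 s

92.431 s


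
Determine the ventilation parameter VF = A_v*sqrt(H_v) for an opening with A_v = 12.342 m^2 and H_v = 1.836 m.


sqrt(H_v) = 1.3550
VF = 12.342 * 1.3550 = 16.723 m^(5/2)

16.723 m^(5/2)


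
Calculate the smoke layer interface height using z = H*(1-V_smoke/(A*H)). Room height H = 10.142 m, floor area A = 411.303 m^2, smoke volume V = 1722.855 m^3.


V/(A*H) = 0.41301
1 - 0.41301 = 0.58699
z = 10.142 * 0.58699 = 5.9532 m

5.9532 m


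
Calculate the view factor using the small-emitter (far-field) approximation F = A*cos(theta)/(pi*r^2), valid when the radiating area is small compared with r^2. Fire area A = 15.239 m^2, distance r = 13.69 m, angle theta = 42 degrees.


cos(42 deg) = 0.74314
pi*r^2 = 588.79
F = 15.239 * 0.74314 / 588.79 = 0.019234

0.019234


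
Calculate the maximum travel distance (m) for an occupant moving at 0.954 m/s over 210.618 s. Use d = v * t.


d = 0.954 * 210.618 = 200.93 m

200.93 m


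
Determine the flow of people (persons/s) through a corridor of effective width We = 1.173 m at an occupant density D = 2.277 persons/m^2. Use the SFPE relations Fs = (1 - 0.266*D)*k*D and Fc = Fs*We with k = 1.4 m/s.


1 - 0.266*D = 1 - 0.266*2.277 = 0.39432
Fs = 0.39432 * 1.4 * 2.277 = 1.2570 persons/(s*m)
Fc = 1.2570 * 1.173 = 1.4745 persons/s

1.4745 persons/s


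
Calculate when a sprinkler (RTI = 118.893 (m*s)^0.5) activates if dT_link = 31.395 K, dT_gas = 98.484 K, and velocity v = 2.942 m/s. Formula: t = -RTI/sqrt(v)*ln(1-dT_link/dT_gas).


dT_link/dT_gas = 0.31878
ln(1 - 0.31878) = -0.38387
t = -118.893 / sqrt(2.942) * -0.38387 = 26.609 s

26.609 s


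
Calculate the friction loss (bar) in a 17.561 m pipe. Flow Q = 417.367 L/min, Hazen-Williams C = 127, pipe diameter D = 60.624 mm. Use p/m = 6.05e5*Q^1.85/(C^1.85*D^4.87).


Q^1.85 = 70463
C^1.85 = 7799.0
D^4.87 = 4.8026e+08
p/m = 0.011381 bar/m
p_total = 0.011381 * 17.561 = 0.19987 bar

0.19987 bar


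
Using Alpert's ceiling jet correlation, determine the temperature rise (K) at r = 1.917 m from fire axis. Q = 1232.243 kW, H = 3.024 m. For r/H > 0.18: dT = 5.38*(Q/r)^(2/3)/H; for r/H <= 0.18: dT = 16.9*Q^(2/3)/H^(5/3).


r/H = 1.917 / 3.024 = 0.63393
r/H > 0.18, so dT = 5.38*(Q/r)^(2/3)/H
Q/r = 642.80
(Q/r)^(2/3) = 74.482
dT = 5.38 * 74.482 / 3.024 = 132.51 K

132.51 K


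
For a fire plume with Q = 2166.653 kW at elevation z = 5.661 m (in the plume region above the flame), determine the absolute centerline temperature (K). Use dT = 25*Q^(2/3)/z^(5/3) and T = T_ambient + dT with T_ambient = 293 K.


Q^(2/3) = 167.44
z^(5/3) = 17.981
dT = 25 * 167.44 / 17.981 = 232.80 K
T = 293 + 232.80 = 525.80 K

525.80 K


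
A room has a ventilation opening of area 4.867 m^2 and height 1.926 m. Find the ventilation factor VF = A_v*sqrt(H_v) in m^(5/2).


sqrt(H_v) = 1.3878
VF = 4.867 * 1.3878 = 6.7544 m^(5/2)

6.7544 m^(5/2)


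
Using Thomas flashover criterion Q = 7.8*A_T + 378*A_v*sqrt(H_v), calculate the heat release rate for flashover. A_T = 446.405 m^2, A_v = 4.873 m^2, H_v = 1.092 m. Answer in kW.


7.8*A_T = 3481.959
sqrt(H_v) = 1.0450
378*A_v*sqrt(H_v) = 1924.9
Q = 3481.959 + 1924.9 = 5406.8 kW

5406.8 kW


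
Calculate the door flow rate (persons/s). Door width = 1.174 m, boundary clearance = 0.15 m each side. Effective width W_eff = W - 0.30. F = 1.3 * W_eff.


W_eff = 1.174 - 0.30 = 0.874 m
F = 1.3 * 0.874 = 1.1362 persons/s

1.1362 persons/s


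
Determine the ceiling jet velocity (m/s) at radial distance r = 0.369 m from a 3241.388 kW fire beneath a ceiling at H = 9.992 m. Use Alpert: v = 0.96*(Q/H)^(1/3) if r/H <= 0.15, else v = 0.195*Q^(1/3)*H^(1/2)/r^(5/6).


r/H = 0.369 / 9.992 = 0.036930
r/H <= 0.15, so v = 0.96*(Q/H)^(1/3)
Q/H = 324.40
(Q/H)^(1/3) = 6.8711
v = 0.96 * 6.8711 = 6.5963 m/s

6.5963 m/s


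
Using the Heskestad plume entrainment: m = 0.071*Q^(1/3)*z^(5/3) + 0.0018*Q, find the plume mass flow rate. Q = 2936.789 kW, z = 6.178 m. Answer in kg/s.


Q^(1/3) = 14.320
z^(5/3) = 20.801
First term = 0.071 * 14.320 * 20.801 = 21.149
Second term = 0.0018 * 2936.789 = 5.2862
m = 26.436 kg/s

26.436 kg/s


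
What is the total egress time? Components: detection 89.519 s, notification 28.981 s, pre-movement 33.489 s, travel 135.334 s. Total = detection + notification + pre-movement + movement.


Total = 89.519 + 28.981 + 33.489 + 135.334 = 287.323 s

287.323 s


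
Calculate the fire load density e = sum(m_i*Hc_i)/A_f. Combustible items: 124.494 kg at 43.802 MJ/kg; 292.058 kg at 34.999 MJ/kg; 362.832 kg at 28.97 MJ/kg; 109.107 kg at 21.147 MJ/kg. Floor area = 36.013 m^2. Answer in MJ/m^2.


Total energy = 124.494*43.802 + 292.058*34.999 + 362.832*28.97 + 109.107*21.147
= 5453.086 + 10221.74 + 10511.24 + 2307.286
= 28493.35 MJ
e = 28493.35 / 36.013 = 791.20 MJ/m^2

791.20 MJ/m^2


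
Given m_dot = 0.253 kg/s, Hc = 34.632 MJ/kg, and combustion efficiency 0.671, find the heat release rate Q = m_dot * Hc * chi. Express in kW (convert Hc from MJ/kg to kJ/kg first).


Hc = 34.632 MJ/kg = 34.632 * 1000 kJ/kg = 34632 kJ/kg
Q = 0.253 kg/s * 34632 kJ/kg * 0.671 = 5879.2 kW

5879.2 kW


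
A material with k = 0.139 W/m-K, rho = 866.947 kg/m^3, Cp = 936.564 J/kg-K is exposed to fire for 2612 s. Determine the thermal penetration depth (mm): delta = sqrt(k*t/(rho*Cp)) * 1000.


alpha = 0.139 / (866.947 * 936.564) = 1.7119e-07 m^2/s
alpha * t = 0.00044715
delta = sqrt(0.00044715) * 1000 = 21.146 mm

21.146 mm


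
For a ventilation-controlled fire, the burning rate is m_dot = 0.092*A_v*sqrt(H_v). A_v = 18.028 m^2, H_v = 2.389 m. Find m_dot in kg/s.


sqrt(H_v) = 1.5456
m_dot = 0.092 * 18.028 * 1.5456 = 2.5636 kg/s

2.5636 kg/s


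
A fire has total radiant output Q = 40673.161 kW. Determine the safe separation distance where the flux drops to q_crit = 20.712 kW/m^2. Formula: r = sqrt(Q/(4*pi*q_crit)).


4*pi*q_crit = 260.27
Q/(4*pi*q_crit) = 156.27
r = sqrt(156.27) = 12.501 m

12.501 m


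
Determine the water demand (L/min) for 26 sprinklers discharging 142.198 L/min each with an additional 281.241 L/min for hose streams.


Sprinkler demand = 26 * 142.198 = 3697.148 L/min
Total = 3697.148 + 281.241 = 3978.389 L/min

3978.389 L/min


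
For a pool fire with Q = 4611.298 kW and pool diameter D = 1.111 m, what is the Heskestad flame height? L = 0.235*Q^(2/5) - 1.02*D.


Q^(2/5) = 29.210
0.235 * Q^(2/5) = 6.8643
1.02 * D = 1.1332
L = 5.7311 m

5.7311 m


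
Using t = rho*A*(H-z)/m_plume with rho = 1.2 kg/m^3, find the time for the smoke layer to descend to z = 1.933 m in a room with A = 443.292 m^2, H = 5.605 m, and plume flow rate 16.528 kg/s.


H - z = 3.672 m
t = 1.2 * 443.292 * 3.672 / 16.528 = 118.18 s

118.18 s


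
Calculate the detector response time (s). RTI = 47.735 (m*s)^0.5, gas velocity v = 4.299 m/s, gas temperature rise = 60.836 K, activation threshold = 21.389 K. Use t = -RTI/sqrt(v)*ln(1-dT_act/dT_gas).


dT_act/dT_gas = 0.35158
ln(1 - 0.35158) = -0.43322
t = -47.735 / sqrt(4.299) * -0.43322 = 9.9739 s

9.9739 s


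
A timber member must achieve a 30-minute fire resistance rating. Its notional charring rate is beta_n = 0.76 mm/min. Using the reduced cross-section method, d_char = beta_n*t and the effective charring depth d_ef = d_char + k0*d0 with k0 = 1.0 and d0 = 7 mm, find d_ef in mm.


d_char = 0.76 * 30 = 22.8 mm
d_ef = 22.8 + 1.0*7 = 29.8 mm

29.8 mm


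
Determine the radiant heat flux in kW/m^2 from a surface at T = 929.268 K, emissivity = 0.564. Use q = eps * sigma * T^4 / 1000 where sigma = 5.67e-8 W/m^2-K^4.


T^4 = 7.4570e+11
q = 0.564 * 5.67e-8 * 7.4570e+11 / 1000 = 23.847 kW/m^2

23.847 kW/m^2


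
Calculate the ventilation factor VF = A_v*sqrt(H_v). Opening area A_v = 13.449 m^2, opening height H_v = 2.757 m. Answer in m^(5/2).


sqrt(H_v) = 1.6604
VF = 13.449 * 1.6604 = 22.331 m^(5/2)

22.331 m^(5/2)


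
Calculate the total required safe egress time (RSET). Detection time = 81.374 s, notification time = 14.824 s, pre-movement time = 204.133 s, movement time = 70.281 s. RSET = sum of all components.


Total = 81.374 + 14.824 + 204.133 + 70.281 = 370.612 s

370.612 s


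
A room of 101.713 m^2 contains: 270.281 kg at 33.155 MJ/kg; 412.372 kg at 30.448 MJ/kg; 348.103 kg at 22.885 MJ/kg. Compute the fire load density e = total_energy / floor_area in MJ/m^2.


Total energy = 270.281*33.155 + 412.372*30.448 + 348.103*22.885
= 8961.167 + 12555.90 + 7966.337
= 29483.41 MJ
e = 29483.41 / 101.713 = 289.87 MJ/m^2

289.87 MJ/m^2


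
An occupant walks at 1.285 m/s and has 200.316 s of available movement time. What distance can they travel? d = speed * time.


d = 1.285 * 200.316 = 257.41 m

257.41 m


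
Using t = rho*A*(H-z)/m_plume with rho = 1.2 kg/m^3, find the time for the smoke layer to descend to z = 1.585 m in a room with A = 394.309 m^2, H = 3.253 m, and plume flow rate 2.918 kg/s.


H - z = 1.668 m
t = 1.2 * 394.309 * 1.668 / 2.918 = 270.48 s

270.48 s


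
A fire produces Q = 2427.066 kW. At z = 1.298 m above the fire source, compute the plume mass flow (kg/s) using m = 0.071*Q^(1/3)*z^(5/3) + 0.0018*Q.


Q^(1/3) = 13.439
z^(5/3) = 1.5445
First term = 0.071 * 13.439 * 1.5445 = 1.4737
Second term = 0.0018 * 2427.066 = 4.3687
m = 5.8424 kg/s

5.8424 kg/s


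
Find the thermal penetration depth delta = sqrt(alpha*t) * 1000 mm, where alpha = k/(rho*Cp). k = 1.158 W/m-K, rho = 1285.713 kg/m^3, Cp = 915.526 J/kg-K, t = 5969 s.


alpha = 1.158 / (1285.713 * 915.526) = 9.8377e-07 m^2/s
alpha * t = 0.0058721
delta = sqrt(0.0058721) * 1000 = 76.630 mm

76.630 mm


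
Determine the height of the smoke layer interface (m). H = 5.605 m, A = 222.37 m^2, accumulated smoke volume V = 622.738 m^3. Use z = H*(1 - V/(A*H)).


V/(A*H) = 0.49964
1 - 0.49964 = 0.50036
z = 5.605 * 0.50036 = 2.8045 m

2.8045 m


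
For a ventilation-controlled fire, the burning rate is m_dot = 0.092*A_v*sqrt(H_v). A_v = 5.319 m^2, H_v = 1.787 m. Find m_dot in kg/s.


sqrt(H_v) = 1.3368
m_dot = 0.092 * 5.319 * 1.3368 = 0.65415 kg/s

0.65415 kg/s


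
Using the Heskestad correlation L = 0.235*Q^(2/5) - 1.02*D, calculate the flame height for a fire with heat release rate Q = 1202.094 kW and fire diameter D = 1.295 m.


Q^(2/5) = 17.060
0.235 * Q^(2/5) = 4.0091
1.02 * D = 1.3209
L = 2.6882 m

2.6882 m


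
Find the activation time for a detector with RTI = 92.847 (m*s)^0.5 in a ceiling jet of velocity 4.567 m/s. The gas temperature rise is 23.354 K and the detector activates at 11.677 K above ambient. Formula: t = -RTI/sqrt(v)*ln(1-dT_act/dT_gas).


dT_act/dT_gas = 0.5
ln(1 - 0.5) = -0.69315
t = -92.847 / sqrt(4.567) * -0.69315 = 30.115 s

30.115 s


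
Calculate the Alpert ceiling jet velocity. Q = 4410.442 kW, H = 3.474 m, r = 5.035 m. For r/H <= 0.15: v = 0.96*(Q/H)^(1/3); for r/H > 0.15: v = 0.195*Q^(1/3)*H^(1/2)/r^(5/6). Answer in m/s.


r/H = 5.035 / 3.474 = 1.4493
r/H > 0.15, so v = 0.195*Q^(1/3)*H^(1/2)/r^(5/6)
Q^(1/3) = 16.399
H^(1/2) = 1.8639
r^(5/6) = 3.8459
v = 0.195 * 16.399 * 1.8639 / 3.8459 = 1.5498 m/s

1.5498 m/s


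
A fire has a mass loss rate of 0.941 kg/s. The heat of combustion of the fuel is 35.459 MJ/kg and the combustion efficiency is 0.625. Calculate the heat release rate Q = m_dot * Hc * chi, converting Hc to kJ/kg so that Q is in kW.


Hc = 35.459 MJ/kg = 35.459 * 1000 kJ/kg = 35459 kJ/kg
Q = 0.941 kg/s * 35459 kJ/kg * 0.625 = 20854 kW

20854 kW


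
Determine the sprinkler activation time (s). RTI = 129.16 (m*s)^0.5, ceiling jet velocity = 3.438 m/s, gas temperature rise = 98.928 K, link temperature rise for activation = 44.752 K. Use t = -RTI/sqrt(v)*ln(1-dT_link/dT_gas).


dT_link/dT_gas = 0.45237
ln(1 - 0.45237) = -0.60215
t = -129.16 / sqrt(3.438) * -0.60215 = 41.945 s

41.945 s


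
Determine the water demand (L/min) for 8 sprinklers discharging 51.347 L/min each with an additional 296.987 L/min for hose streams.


Sprinkler demand = 8 * 51.347 = 410.776 L/min
Total = 410.776 + 296.987 = 707.763 L/min

707.763 L/min


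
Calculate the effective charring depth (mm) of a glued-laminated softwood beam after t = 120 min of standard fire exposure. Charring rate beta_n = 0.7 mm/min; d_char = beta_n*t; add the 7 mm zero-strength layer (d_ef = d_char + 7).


d_char = 0.7 * 120 = 84 mm
d_ef = 84 + 1.0*7 = 91 mm

91 mm


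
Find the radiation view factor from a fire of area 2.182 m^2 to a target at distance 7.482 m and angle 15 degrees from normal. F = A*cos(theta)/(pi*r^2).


cos(15 deg) = 0.96593
pi*r^2 = 175.87
F = 2.182 * 0.96593 / 175.87 = 0.011984

0.011984


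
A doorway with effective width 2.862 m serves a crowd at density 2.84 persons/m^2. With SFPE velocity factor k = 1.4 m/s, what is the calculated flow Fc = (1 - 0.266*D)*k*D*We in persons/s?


1 - 0.266*D = 1 - 0.266*2.84 = 0.24456
Fs = 0.24456 * 1.4 * 2.84 = 0.97237 persons/(s*m)
Fc = 0.97237 * 2.862 = 2.7829 persons/s

2.7829 persons/s


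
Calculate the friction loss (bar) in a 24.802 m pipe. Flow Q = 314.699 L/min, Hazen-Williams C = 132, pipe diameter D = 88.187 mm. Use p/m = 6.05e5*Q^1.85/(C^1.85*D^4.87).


Q^1.85 = 41793
C^1.85 = 8376.5
D^4.87 = 2.9793e+09
p/m = 0.0010132 bar/m
p_total = 0.0010132 * 24.802 = 0.025128 bar

0.025128 bar


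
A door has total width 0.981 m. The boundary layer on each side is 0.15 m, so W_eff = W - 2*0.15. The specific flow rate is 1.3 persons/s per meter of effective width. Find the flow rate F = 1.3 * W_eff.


W_eff = 0.981 - 0.30 = 0.681 m
F = 1.3 * 0.681 = 0.88530 persons/s

0.88530 persons/s


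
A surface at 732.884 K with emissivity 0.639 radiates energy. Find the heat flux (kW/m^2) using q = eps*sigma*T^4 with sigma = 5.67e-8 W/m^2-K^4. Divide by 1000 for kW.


T^4 = 2.8850e+11
q = 0.639 * 5.67e-8 * 2.8850e+11 / 1000 = 10.453 kW/m^2

10.453 kW/m^2


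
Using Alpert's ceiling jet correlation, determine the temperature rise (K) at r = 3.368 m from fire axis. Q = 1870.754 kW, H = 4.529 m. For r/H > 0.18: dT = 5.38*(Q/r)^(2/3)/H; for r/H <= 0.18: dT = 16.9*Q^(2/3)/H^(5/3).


r/H = 3.368 / 4.529 = 0.74365
r/H > 0.18, so dT = 5.38*(Q/r)^(2/3)/H
Q/r = 555.45
(Q/r)^(2/3) = 67.571
dT = 5.38 * 67.571 / 4.529 = 80.268 K

80.268 K


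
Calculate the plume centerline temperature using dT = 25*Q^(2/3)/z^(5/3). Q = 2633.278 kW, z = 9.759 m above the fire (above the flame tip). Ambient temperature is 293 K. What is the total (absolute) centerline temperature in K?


Q^(2/3) = 190.69
z^(5/3) = 44.567
dT = 25 * 190.69 / 44.567 = 106.97 K
T = 293 + 106.97 = 399.97 K

399.97 K


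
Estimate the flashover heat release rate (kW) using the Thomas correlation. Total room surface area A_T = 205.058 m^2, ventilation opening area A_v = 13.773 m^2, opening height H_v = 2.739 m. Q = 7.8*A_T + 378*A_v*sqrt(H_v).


7.8*A_T = 1599.5
sqrt(H_v) = 1.6550
378*A_v*sqrt(H_v) = 8616.2
Q = 1599.5 + 8616.2 = 10216 kW

10216 kW


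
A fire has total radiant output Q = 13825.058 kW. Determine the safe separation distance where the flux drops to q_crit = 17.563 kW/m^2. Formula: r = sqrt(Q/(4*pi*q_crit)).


4*pi*q_crit = 220.70
Q/(4*pi*q_crit) = 62.641
r = sqrt(62.641) = 7.9146 m

7.9146 m


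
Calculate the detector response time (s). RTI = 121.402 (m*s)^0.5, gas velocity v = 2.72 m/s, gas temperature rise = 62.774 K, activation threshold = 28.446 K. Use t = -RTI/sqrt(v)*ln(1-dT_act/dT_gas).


dT_act/dT_gas = 0.45315
ln(1 - 0.45315) = -0.60358
t = -121.402 / sqrt(2.72) * -0.60358 = 44.430 s

44.430 s


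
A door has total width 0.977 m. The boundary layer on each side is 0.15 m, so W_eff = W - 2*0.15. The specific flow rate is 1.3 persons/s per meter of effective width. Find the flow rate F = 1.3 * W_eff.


W_eff = 0.977 - 0.30 = 0.677 m
F = 1.3 * 0.677 = 0.88010 persons/s

0.88010 persons/s


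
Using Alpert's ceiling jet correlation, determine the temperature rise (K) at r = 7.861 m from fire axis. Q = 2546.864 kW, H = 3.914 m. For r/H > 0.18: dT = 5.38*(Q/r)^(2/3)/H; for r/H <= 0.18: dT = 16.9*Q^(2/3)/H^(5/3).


r/H = 7.861 / 3.914 = 2.0084
r/H > 0.18, so dT = 5.38*(Q/r)^(2/3)/H
Q/r = 323.99
(Q/r)^(2/3) = 47.172
dT = 5.38 * 47.172 / 3.914 = 64.841 K

64.841 K


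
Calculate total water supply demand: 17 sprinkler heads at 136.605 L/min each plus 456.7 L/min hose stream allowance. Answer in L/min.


Sprinkler demand = 17 * 136.605 = 2322.285 L/min
Total = 2322.285 + 456.7 = 2778.985 L/min

2778.985 L/min


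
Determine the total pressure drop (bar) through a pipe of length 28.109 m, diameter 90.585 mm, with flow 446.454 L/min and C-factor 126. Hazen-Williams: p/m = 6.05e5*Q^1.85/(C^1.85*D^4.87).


Q^1.85 = 79815
C^1.85 = 7685.7
D^4.87 = 3.3952e+09
p/m = 0.0018505 bar/m
p_total = 0.0018505 * 28.109 = 0.052016 bar

0.052016 bar


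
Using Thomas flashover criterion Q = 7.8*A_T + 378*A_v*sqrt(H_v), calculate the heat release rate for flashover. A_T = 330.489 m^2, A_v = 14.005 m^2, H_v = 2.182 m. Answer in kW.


7.8*A_T = 2577.8
sqrt(H_v) = 1.4772
378*A_v*sqrt(H_v) = 7819.9
Q = 2577.8 + 7819.9 = 10398 kW

10398 kW


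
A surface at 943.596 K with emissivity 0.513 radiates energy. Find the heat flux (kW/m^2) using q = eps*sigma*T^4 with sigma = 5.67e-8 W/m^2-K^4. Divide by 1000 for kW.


T^4 = 7.9276e+11
q = 0.513 * 5.67e-8 * 7.9276e+11 / 1000 = 23.059 kW/m^2

23.059 kW/m^2


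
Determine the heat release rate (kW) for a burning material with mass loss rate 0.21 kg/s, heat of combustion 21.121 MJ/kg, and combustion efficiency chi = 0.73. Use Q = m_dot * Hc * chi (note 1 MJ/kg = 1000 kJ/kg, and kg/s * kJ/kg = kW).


Hc = 21.121 MJ/kg = 21.121 * 1000 kJ/kg = 21121 kJ/kg
Q = 0.21 kg/s * 21121 kJ/kg * 0.73 = 3237.8 kW

3237.8 kW


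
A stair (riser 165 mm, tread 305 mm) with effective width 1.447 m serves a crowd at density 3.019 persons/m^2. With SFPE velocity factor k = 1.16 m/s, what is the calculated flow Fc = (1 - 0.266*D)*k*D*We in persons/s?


1 - 0.266*D = 1 - 0.266*3.019 = 0.19695
Fs = 0.19695 * 1.16 * 3.019 = 0.68971 persons/(s*m)
Fc = 0.68971 * 1.447 = 0.99801 persons/s

0.99801 persons/s


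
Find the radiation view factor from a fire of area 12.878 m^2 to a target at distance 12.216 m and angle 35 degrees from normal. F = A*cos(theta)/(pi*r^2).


cos(35 deg) = 0.81915
pi*r^2 = 468.82
F = 12.878 * 0.81915 / 468.82 = 0.022501

0.022501


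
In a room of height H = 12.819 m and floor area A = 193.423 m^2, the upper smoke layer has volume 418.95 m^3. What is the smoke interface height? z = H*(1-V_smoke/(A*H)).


V/(A*H) = 0.16897
1 - 0.16897 = 0.83103
z = 12.819 * 0.83103 = 10.653 m

10.653 m


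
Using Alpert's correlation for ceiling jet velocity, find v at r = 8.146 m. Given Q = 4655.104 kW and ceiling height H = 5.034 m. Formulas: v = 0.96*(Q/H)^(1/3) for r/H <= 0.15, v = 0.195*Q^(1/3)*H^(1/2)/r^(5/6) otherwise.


r/H = 8.146 / 5.034 = 1.6182
r/H > 0.15, so v = 0.195*Q^(1/3)*H^(1/2)/r^(5/6)
Q^(1/3) = 16.697
H^(1/2) = 2.2437
r^(5/6) = 5.7428
v = 0.195 * 16.697 * 2.2437 / 5.7428 = 1.2721 m/s

1.2721 m/s


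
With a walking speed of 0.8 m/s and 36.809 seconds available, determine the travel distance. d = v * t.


d = 0.8 * 36.809 = 29.447 m

29.447 m


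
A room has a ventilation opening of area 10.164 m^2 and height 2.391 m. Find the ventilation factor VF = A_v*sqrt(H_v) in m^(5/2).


sqrt(H_v) = 1.5463
VF = 10.164 * 1.5463 = 15.716 m^(5/2)

15.716 m^(5/2)


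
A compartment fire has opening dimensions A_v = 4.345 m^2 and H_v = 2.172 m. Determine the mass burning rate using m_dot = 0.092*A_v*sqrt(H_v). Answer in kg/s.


sqrt(H_v) = 1.4738
m_dot = 0.092 * 4.345 * 1.4738 = 0.58913 kg/s

0.58913 kg/s


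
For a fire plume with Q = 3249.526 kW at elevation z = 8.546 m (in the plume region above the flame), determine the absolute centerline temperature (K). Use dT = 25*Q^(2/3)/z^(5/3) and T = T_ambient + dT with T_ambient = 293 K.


Q^(2/3) = 219.39
z^(5/3) = 35.722
dT = 25 * 219.39 / 35.722 = 153.54 K
T = 293 + 153.54 = 446.54 K

446.54 K


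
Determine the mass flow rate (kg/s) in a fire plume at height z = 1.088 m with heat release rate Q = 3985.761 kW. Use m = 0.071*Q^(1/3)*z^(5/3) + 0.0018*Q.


Q^(1/3) = 15.855
z^(5/3) = 1.1509
First term = 0.071 * 15.855 * 1.1509 = 1.2956
Second term = 0.0018 * 3985.761 = 7.1744
m = 8.4700 kg/s

8.4700 kg/s


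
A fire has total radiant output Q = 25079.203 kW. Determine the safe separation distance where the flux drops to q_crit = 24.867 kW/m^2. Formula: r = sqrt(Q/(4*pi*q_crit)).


4*pi*q_crit = 312.49
Q/(4*pi*q_crit) = 80.257
r = sqrt(80.257) = 8.9586 m

8.9586 m


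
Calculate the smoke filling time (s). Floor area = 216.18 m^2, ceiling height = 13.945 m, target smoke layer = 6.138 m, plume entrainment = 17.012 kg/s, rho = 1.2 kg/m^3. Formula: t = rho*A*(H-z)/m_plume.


H - z = 7.807 m
t = 1.2 * 216.18 * 7.807 / 17.012 = 119.05 s

119.05 s


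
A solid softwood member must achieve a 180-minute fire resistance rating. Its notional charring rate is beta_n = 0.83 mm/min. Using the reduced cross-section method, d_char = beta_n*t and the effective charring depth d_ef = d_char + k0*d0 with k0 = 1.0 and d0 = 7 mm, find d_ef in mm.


d_char = 0.83 * 180 = 149.4 mm
d_ef = 149.4 + 1.0*7 = 156.4 mm

156.4 mm


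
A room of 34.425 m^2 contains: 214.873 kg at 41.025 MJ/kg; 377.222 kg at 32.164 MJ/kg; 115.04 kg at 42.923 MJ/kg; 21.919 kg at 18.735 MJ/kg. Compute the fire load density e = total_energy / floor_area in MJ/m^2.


Total energy = 214.873*41.025 + 377.222*32.164 + 115.04*42.923 + 21.919*18.735
= 8815.165 + 12132.97 + 4937.862 + 410.6525
= 26296.65 MJ
e = 26296.65 / 34.425 = 763.88 MJ/m^2

763.88 MJ/m^2


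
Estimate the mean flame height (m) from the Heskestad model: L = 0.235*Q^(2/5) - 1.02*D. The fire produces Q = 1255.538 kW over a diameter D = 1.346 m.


Q^(2/5) = 17.359
0.235 * Q^(2/5) = 4.0794
1.02 * D = 1.3729
L = 2.7065 m

2.7065 m


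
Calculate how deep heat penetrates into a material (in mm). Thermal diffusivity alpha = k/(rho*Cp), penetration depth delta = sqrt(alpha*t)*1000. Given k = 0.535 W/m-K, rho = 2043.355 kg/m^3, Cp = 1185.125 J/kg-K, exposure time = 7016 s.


alpha = 0.535 / (2043.355 * 1185.125) = 2.2093e-07 m^2/s
alpha * t = 0.0015500
delta = sqrt(0.0015500) * 1000 = 39.370 mm

39.370 mm


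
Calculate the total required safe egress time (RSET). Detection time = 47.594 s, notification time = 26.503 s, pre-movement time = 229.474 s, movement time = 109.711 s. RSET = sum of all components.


Total = 47.594 + 26.503 + 229.474 + 109.711 = 413.282 s

413.282 s


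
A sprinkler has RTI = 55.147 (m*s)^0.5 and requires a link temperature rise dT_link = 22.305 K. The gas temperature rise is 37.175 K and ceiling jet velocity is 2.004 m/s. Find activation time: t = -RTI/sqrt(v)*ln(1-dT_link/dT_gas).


dT_link/dT_gas = 0.6
ln(1 - 0.6) = -0.91629
t = -55.147 / sqrt(2.004) * -0.91629 = 35.695 s

35.695 s


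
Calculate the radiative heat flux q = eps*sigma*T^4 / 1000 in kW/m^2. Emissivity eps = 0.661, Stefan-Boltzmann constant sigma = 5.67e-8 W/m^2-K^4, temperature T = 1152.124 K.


T^4 = 1.7620e+12
q = 0.661 * 5.67e-8 * 1.7620e+12 / 1000 = 66.036 kW/m^2

66.036 kW/m^2
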